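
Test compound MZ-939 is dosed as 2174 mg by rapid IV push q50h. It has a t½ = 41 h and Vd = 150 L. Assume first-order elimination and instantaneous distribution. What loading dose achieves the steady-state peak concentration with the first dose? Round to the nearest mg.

f = (1/2)^(50/41) ≈ 0.429428; accumulation ratio R = 1/(1−f) ≈ 1.75263.
Loading dose to hit Cmax,ss on first dose: D_load = D_maint·R ≈ 2174 × 1.75263 ≈ 3810.22 mg.

3810 mg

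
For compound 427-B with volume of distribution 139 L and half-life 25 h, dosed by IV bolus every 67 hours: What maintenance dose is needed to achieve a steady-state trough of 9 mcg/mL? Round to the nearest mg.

τ/t½ = 67/25 ≈ 2.68, so f = (1/2)^(67/25) ≈ 0.156041.
Cmin,ss = (D/Vd)·f/(1−f), so D = Cmin,ss·Vd·(1−f)/f.
D = 9 × 139 × (1−f)/f ≈ 9 × 139 × 5.40857 ≈ 6766.12 mg.

6766 mg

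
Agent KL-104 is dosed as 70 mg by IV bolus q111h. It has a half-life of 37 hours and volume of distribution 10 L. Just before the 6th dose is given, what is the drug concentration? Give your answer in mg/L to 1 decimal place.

1.0 mg/L

f = (1/2)^(τ/t½) = (1/2)^(111/37) ≈ 0.1250.
C₀ = D/Vd = 70/10 ≈ 7.000 mg/L.
Before the 6th dose, 5 doses have been given. Superposition: Cmin = C₀·(f + f² + … + f^5).
≈ 7.000 × (0.1250 + 0.0156 + 0.0020 + 0.0002 + 0.0000) ≈ 7.000 × 0.1428 ≈ 1.000 mg/L.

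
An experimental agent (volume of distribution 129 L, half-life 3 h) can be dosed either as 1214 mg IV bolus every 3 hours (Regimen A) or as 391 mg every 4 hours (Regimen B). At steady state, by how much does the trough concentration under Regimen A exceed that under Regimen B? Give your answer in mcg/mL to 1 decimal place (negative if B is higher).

Regimen A: f = (1/2)^(3/3) ≈ 0.5000; Cmin,ss = (1214/129)·f/(1−f) ≈ 9.411 mcg/mL.
Regimen B: f = (1/2)^(4/3) ≈ 0.3969; Cmin,ss = (391/129)·f/(1−f) ≈ 1.995 mcg/mL.
Difference ≈ 9.411 − 1.995 ≈ 7.416 mcg/mL.

7.4 mcg/mL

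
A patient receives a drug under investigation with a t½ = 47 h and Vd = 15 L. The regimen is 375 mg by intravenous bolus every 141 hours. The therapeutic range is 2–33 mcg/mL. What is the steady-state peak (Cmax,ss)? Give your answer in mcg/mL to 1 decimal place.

The dosing interval is 3 half-lives, so f = 2^(−3) = 0.125.
Accumulation ratio R = 1/(1 − f) = 1/0.875 = 8/7.
Single-dose peak C₀ = D/Vd = 375/15 = 25 mcg/mL.
Steady-state peak Cmax,ss = C₀·R = 25 × 8/7 ≈ 28.571 mcg/mL.
Peak 28.6 mcg/mL vs MTC 33 mcg/mL: below toxic threshold.

28.6 mcg/mL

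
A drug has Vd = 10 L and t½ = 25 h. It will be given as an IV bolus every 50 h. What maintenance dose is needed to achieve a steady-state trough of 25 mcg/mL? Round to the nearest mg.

750 mg

τ/t½ = 50/25 ≈ 2, so f = (1/2)^(50/25) ≈ 0.250000.
Cmin,ss = (D/Vd)·f/(1−f), so D = Cmin,ss·Vd·(1−f)/f.
D = 25 × 10 × (1−f)/f ≈ 25 × 10 × 3.00000 ≈ 750.00 mg.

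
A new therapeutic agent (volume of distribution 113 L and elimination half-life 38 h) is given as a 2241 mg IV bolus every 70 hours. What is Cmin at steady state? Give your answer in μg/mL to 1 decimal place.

Over one 70-h interval, 70/38 ≈ 1.8421 half-lives elapse, leaving f ≈ 0.2789 of each dose.
Accumulation ratio R = 1/(1 − f) ≈ 1/0.7211 ≈ 1.3868.
Each bolus raises the concentration by D/Vd = 2241/113 ≈ 19.832 μg/mL.
Cmax,ss = C₀/(1 − f) ≈ 19.832/0.7211 ≈ 27.502 μg/mL.
Steady-state trough Cmin,ss = Cmax,ss·f ≈ 27.502 × 0.2789 ≈ 7.670 μg/mL.

7.7 μg/mL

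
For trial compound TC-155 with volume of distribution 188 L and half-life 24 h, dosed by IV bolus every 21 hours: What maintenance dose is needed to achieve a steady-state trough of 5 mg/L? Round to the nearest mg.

784 mg

τ/t½ = 21/24 ≈ 0.875, so f = (1/2)^(21/24) ≈ 0.545254.
Cmin,ss = (D/Vd)·f/(1−f), so D = Cmin,ss·Vd·(1−f)/f.
D = 5 × 188 × (1−f)/f ≈ 5 × 188 × 0.83401 ≈ 783.97 mg.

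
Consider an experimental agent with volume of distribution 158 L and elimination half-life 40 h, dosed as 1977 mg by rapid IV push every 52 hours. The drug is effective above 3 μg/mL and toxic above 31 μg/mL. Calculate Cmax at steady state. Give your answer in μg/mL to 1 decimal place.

τ/t½ = 52/40 ≈ 1.3, so fraction remaining f = (1/2)^(52/40) ≈ 0.4061.
At steady state, accumulation factor R = 1/(1 − e^(−kτ)) ≈ 1.6838.
Each bolus raises the concentration by D/Vd = 1977/158 ≈ 12.513 μg/mL.
Steady-state peak Cmax,ss = C₀·R ≈ 12.513 × 1.6838 ≈ 21.069 μg/mL.
Peak 21.1 μg/mL vs MTC 31 μg/mL: below toxic threshold.

21.1 μg/mL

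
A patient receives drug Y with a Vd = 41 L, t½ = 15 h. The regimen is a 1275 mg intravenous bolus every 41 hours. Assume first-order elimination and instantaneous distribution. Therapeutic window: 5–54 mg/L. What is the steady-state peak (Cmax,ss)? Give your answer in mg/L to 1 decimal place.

k = ln2/t½ = ln2/15 ≈ 0.046210 h⁻¹; fraction remaining f = e^(−kτ) = e^(−0.046210×41) ≈ 0.1504.
Accumulation ratio R = 1/(1 − f) ≈ 1/0.8496 ≈ 1.1770.
Each bolus raises the concentration by D/Vd = 1275/41 ≈ 31.098 mg/L.
Cmax,ss = C₀/(1 − f) ≈ 31.098/0.8496 ≈ 36.603 mg/L.
Peak 36.6 mg/L vs MTC 54 mg/L: below toxic threshold.

36.6 mg/L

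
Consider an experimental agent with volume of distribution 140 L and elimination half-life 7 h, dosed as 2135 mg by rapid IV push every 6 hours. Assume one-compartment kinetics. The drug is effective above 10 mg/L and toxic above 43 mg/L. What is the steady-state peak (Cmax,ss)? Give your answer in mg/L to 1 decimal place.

τ/t½ = 6/7 ≈ 0.85714, so fraction remaining f = (1/2)^(6/7) ≈ 0.5520.
At steady state, accumulation factor R = 1/(1 − e^(−kτ)) ≈ 2.2321.
Single-dose peak C₀ = D/Vd = 2135/140 ≈ 15.250 mg/L.
Cmax,ss = C₀/(1 − f) ≈ 15.250/0.4480 ≈ 34.040 mg/L.
Peak 34.0 mg/L vs MTC 43 mg/L: below toxic threshold.

34.0 mg/L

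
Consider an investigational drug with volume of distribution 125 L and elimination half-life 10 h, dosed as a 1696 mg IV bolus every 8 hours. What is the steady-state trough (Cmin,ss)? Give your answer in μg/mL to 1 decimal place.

18.3 μg/mL

Over one 8-h interval, 8/10 ≈ 0.8 half-lives elapse, leaving f ≈ 0.5743 of each dose.
Each bolus raises the concentration by D/Vd = 1696/125 ≈ 13.568 μg/mL.
Steady-state trough Cmin,ss = C₀·f/(1−f) ≈ 13.568 × 0.5743/0.4257 ≈ 18.304 μg/mL.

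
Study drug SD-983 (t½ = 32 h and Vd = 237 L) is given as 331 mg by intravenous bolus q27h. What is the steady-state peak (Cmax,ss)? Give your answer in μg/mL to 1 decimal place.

τ/t½ = 27/32 ≈ 0.84375, so fraction remaining f = (1/2)^(27/32) ≈ 0.5572.
At steady state, accumulation factor R = 1/(1 − e^(−kτ)) ≈ 2.2584.
Each bolus raises the concentration by D/Vd = 331/237 ≈ 1.397 μg/mL.
Cmax,ss = C₀/(1 − f) ≈ 1.397/0.4428 ≈ 3.155 μg/mL.

3.2 μg/mL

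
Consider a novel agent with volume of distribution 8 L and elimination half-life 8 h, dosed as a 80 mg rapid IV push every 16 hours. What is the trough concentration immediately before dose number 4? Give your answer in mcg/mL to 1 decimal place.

3.3 mcg/mL

f = (1/2)^(τ/t½) = (1/2)^(16/8) ≈ 0.2500.
C₀ = D/Vd = 80/8 ≈ 10.000 mcg/mL.
Before the 4th dose, 3 doses have been given. Superposition: Cmin = C₀·(f + f² + … + f^3).
≈ 10.000 × (0.2500 + 0.0625 + 0.0156) ≈ 10.000 × 0.3281 ≈ 3.281 mcg/mL.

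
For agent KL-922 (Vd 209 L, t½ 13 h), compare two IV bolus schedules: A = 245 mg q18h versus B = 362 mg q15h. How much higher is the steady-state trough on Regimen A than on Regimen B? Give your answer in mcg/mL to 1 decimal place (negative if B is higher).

-0.7 mcg/mL

Regimen A: f = (1/2)^(18/13) ≈ 0.3830; Cmin,ss = (245/209)·f/(1−f) ≈ 0.728 mcg/mL.
Regimen B: f = (1/2)^(15/13) ≈ 0.4494; Cmin,ss = (362/209)·f/(1−f) ≈ 1.414 mcg/mL.
Difference ≈ 0.728 − 1.414 ≈ -0.686 mcg/mL.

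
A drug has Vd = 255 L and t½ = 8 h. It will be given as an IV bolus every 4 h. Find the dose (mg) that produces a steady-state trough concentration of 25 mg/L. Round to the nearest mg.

2641 mg

τ/t½ = 4/8 ≈ 0.5, so f = (1/2)^(4/8) ≈ 0.707107.
Cmin,ss = (D/Vd)·f/(1−f), so D = Cmin,ss·Vd·(1−f)/f.
D = 25 × 255 × (1−f)/f ≈ 25 × 255 × 0.41421 ≈ 2640.59 mg.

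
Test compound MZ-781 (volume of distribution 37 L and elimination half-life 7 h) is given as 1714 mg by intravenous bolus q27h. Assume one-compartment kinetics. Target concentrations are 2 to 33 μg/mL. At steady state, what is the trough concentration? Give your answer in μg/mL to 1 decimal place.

Over one 27-h interval, 27/7 ≈ 3.8571 half-lives elapse, leaving f ≈ 0.0690 of each dose.
At steady state, accumulation factor R = 1/(1 − e^(−kτ)) ≈ 1.0741.
Single-dose peak C₀ = D/Vd = 1714/37 ≈ 46.324 μg/mL.
Cmax,ss = C₀/(1 − f) ≈ 46.324/0.9310 ≈ 49.757 μg/mL.
One interval later, Cmin,ss = Cmax,ss·e^(−kτ) ≈ 49.757 × 0.0690 ≈ 3.433 μg/mL.
Trough 3.4 μg/mL vs MEC 2 μg/mL: adequate.

3.4 μg/mL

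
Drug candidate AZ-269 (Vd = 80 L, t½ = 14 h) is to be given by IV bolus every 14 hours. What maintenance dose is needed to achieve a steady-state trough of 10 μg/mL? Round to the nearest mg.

800 mg

τ/t½ = 14/14 ≈ 1, so f = (1/2)^(14/14) ≈ 0.500000.
Cmin,ss = (D/Vd)·f/(1−f), so D = Cmin,ss·Vd·(1−f)/f.
D = 10 × 80 × (1−f)/f ≈ 10 × 80 × 1.00000 ≈ 800.00 mg.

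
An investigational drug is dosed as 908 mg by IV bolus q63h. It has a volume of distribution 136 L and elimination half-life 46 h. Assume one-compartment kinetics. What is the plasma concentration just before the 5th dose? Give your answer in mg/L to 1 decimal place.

f = (1/2)^(τ/t½) = (1/2)^(63/46) ≈ 0.3870.
C₀ = D/Vd = 908/136 ≈ 6.676 mg/L.
Before the 5th dose, 4 doses have been given. Superposition: Cmin = C₀·(f + f² + … + f^4).
≈ 6.676 × (0.3870 + 0.1498 + 0.0580 + 0.0224) ≈ 6.676 × 0.6172 ≈ 4.120 mg/L.

4.1 mg/L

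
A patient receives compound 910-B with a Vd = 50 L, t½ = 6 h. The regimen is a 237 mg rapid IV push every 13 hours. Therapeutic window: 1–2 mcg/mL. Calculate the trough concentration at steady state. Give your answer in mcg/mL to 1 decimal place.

k = ln2/t½ = ln2/6 ≈ 0.115525 h⁻¹; fraction remaining f = e^(−kτ) = e^(−0.115525×13) ≈ 0.2227.
Accumulation ratio R = 1/(1 − f) ≈ 1/0.7773 ≈ 1.2865.
Single-dose peak C₀ = D/Vd = 237/50 ≈ 4.740 mcg/mL.
Steady-state peak Cmax,ss = C₀·R ≈ 4.740 × 1.2865 ≈ 6.098 mcg/mL.
Steady-state trough Cmin,ss = Cmax,ss·f ≈ 6.098 × 0.2227 ≈ 1.358 mcg/mL.
Trough 1.4 mcg/mL vs MEC 1 mcg/mL: adequate.

1.4 mcg/mL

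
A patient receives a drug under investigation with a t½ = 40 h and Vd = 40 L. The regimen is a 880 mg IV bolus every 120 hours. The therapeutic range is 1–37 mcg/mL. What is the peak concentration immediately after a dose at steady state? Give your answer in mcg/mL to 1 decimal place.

τ = 120 h = 3 half-lives, so f = (1/2)^3 = 0.125.
Accumulation ratio R = 1/(1 − f) = 1/0.875 = 8/7.
Single-dose peak C₀ = D/Vd = 880/40 = 22 mcg/mL.
Steady-state peak Cmax,ss = C₀·R = 22 × 8/7 ≈ 25.143 mcg/mL.
Peak 25.1 mcg/mL vs MTC 37 mcg/mL: below toxic threshold.

25.1 mcg/mL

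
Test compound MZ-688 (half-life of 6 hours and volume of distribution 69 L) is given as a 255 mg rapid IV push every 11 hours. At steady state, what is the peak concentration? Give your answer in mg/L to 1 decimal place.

5.1 mg/L

k = ln2/t½ = ln2/6 ≈ 0.115525 h⁻¹; fraction remaining f = e^(−kτ) = e^(−0.115525×11) ≈ 0.2806.
Accumulation ratio R = 1/(1 − f) ≈ 1/0.7194 ≈ 1.3900.
Single-dose peak C₀ = D/Vd = 255/69 ≈ 3.696 mg/L.
Cmax,ss = C₀/(1 − f) ≈ 3.696/0.7194 ≈ 5.138 mg/L.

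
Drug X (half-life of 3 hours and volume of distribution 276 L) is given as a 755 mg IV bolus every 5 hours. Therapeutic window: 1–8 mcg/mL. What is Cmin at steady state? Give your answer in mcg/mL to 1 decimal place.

1.3 mcg/mL

k = ln2/t½ = ln2/3 ≈ 0.231049 h⁻¹; fraction remaining f = e^(−kτ) = e^(−0.231049×5) ≈ 0.3150.
Single-dose peak C₀ = D/Vd = 755/276 ≈ 2.736 mcg/mL.
Steady-state trough Cmin,ss = C₀·f/(1−f) ≈ 2.736 × 0.3150/0.6850 ≈ 1.258 mcg/mL.
Trough 1.3 mcg/mL vs MEC 1 mcg/mL: adequate.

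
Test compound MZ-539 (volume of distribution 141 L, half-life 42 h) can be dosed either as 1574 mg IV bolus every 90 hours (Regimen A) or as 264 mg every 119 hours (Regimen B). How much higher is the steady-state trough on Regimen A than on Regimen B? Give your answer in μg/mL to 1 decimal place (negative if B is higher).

3.0 μg/mL

Regimen A: f = (1/2)^(90/42) ≈ 0.2264; Cmin,ss = (1574/141)·f/(1−f) ≈ 3.267 μg/mL.
Regimen B: f = (1/2)^(119/42) ≈ 0.1403; Cmin,ss = (264/141)·f/(1−f) ≈ 0.306 μg/mL.
Difference ≈ 3.267 − 0.306 ≈ 2.961 μg/mL.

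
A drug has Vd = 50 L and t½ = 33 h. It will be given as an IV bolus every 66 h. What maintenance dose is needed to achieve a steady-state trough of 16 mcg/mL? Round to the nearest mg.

τ/t½ = 66/33 ≈ 2, so f = (1/2)^(66/33) ≈ 0.250000.
Cmin,ss = (D/Vd)·f/(1−f), so D = Cmin,ss·Vd·(1−f)/f.
D = 16 × 50 × (1−f)/f ≈ 16 × 50 × 3.00000 ≈ 2400.00 mg.

2400 mg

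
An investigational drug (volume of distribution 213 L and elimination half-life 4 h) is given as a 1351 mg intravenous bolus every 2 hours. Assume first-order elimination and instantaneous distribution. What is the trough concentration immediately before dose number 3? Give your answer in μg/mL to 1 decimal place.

f = (1/2)^(τ/t½) = (1/2)^(2/4) ≈ 0.7071.
C₀ = D/Vd = 1351/213 ≈ 6.343 μg/mL.
Before the 3rd dose, 2 doses have been given. Superposition: Cmin = C₀·(f + f²).
≈ 6.343 × (0.7071 + 0.5000) ≈ 6.343 × 1.2071 ≈ 7.657 μg/mL.

7.7 μg/mL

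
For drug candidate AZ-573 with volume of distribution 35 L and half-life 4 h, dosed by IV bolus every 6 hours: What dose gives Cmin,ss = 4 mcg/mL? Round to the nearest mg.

256 mg

τ/t½ = 6/4 ≈ 1.5, so f = (1/2)^(6/4) ≈ 0.353553.
Cmin,ss = (D/Vd)·f/(1−f), so D = Cmin,ss·Vd·(1−f)/f.
D = 4 × 35 × (1−f)/f ≈ 4 × 35 × 1.82843 ≈ 255.98 mg.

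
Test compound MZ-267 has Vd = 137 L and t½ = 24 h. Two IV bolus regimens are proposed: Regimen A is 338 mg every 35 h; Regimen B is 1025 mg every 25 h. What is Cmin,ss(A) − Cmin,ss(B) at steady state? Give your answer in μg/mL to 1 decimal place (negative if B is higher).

Regimen A: f = (1/2)^(35/24) ≈ 0.3639; Cmin,ss = (338/137)·f/(1−f) ≈ 1.411 μg/mL.
Regimen B: f = (1/2)^(25/24) ≈ 0.4858; Cmin,ss = (1025/137)·f/(1−f) ≈ 7.069 μg/mL.
Difference ≈ 1.411 − 7.069 ≈ -5.658 μg/mL.

-5.7 μg/mL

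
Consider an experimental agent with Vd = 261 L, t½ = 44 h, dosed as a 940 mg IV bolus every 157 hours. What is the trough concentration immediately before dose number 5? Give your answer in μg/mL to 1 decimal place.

f = (1/2)^(τ/t½) = (1/2)^(157/44) ≈ 0.0843.
C₀ = D/Vd = 940/261 ≈ 3.602 μg/mL.
Before the 5th dose, 4 doses have been given. Superposition: Cmin = C₀·(f + f² + … + f^4).
≈ 3.602 × (0.0843 + 0.0071 + 0.0006 + 0.0001) ≈ 3.602 × 0.0921 ≈ 0.332 μg/mL.

0.3 μg/mL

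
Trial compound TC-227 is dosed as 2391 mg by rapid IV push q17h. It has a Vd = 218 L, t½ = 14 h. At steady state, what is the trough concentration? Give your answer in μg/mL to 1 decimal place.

k = ln2/t½ = ln2/14 ≈ 0.049511 h⁻¹; fraction remaining f = e^(−kτ) = e^(−0.049511×17) ≈ 0.4310.
At steady state, accumulation factor R = 1/(1 − e^(−kτ)) ≈ 1.7575.
Each bolus raises the concentration by D/Vd = 2391/218 ≈ 10.968 μg/mL.
Cmax,ss = C₀/(1 − f) ≈ 10.968/0.5690 ≈ 19.276 μg/mL.
One interval later, Cmin,ss = Cmax,ss·e^(−kτ) ≈ 19.276 × 0.4310 ≈ 8.308 μg/mL.

8.3 μg/mL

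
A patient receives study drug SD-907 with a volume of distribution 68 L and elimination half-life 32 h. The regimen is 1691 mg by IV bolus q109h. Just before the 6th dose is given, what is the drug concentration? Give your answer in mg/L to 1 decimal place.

2.6 mg/L

f = (1/2)^(τ/t½) = (1/2)^(109/32) ≈ 0.0943.
C₀ = D/Vd = 1691/68 ≈ 24.868 mg/L.
Before the 6th dose, 5 doses have been given. Superposition: Cmin = C₀·(f + f² + … + f^5).
≈ 24.868 × (0.0943 + 0.0089 + 0.0008 + 0.0001 + 0.0000) ≈ 24.868 × 0.1041 ≈ 2.589 mg/L.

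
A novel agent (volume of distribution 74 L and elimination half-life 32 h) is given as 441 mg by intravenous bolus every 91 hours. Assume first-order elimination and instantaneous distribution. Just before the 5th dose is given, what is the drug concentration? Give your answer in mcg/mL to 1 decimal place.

1.0 mcg/mL

f = (1/2)^(τ/t½) = (1/2)^(91/32) ≈ 0.1393.
C₀ = D/Vd = 441/74 ≈ 5.959 mcg/mL.
Before the 5th dose, 4 doses have been given. Superposition: Cmin = C₀·(f + f² + … + f^4).
≈ 5.959 × (0.1393 + 0.0194 + 0.0027 + 0.0004) ≈ 5.959 × 0.1618 ≈ 0.964 mcg/mL.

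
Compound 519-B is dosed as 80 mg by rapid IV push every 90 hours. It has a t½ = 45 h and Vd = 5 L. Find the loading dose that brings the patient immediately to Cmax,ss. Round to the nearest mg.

f = (1/2)^(90/45) ≈ 0.250000; accumulation ratio R = 1/(1−f) ≈ 1.33333.
Loading dose to hit Cmax,ss on first dose: D_load = D_maint·R ≈ 80 × 1.33333 ≈ 106.67 mg.

107 mg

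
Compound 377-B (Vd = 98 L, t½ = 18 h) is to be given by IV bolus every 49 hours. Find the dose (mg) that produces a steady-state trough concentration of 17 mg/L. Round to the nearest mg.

9328 mg

τ/t½ = 49/18 ≈ 2.7222, so f = (1/2)^(49/18) ≈ 0.151541.
Cmin,ss = (D/Vd)·f/(1−f), so D = Cmin,ss·Vd·(1−f)/f.
D = 17 × 98 × (1−f)/f ≈ 17 × 98 × 5.59887 ≈ 9327.72 mg.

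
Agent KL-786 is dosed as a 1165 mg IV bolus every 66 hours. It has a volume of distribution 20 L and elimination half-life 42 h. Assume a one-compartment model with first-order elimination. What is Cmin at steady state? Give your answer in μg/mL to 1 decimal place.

29.5 μg/mL

k = ln2/t½ = ln2/42 ≈ 0.016504 h⁻¹; fraction remaining f = e^(−kτ) = e^(−0.016504×66) ≈ 0.3365.
At steady state, accumulation factor R = 1/(1 − e^(−kτ)) ≈ 1.5072.
Each bolus raises the concentration by D/Vd = 1165/20 ≈ 58.250 μg/mL.
Cmax,ss = C₀/(1 − f) ≈ 58.250/0.6635 ≈ 87.792 μg/mL.
One interval later, Cmin,ss = Cmax,ss·e^(−kτ) ≈ 87.792 × 0.3365 ≈ 29.542 μg/mL.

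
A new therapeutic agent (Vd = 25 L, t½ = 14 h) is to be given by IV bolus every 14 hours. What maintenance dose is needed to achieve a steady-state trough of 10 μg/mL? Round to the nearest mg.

250 mg

τ/t½ = 14/14 ≈ 1, so f = (1/2)^(14/14) ≈ 0.500000.
Cmin,ss = (D/Vd)·f/(1−f), so D = Cmin,ss·Vd·(1−f)/f.
D = 10 × 25 × (1−f)/f ≈ 10 × 25 × 1.00000 ≈ 250.00 mg.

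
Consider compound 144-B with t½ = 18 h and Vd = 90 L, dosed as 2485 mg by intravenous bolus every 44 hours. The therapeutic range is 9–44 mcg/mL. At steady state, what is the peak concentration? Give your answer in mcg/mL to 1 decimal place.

33.8 mcg/mL

Over one 44-h interval, 44/18 ≈ 2.4444 half-lives elapse, leaving f ≈ 0.1837 of each dose.
Accumulation ratio R = 1/(1 − f) ≈ 1/0.8163 ≈ 1.2250.
Each bolus raises the concentration by D/Vd = 2485/90 ≈ 27.611 mcg/mL.
Cmax,ss = C₀/(1 − f) ≈ 27.611/0.8163 ≈ 33.825 mcg/mL.
Peak 33.8 mcg/mL vs MTC 44 mcg/mL: below toxic threshold.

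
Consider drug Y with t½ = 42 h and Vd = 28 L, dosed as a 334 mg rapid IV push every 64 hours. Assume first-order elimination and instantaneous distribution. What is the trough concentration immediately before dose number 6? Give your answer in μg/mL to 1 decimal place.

6.3 μg/mL

f = (1/2)^(τ/t½) = (1/2)^(64/42) ≈ 0.3478.
C₀ = D/Vd = 334/28 ≈ 11.929 μg/mL.
Before the 6th dose, 5 doses have been given. Superposition: Cmin = C₀·(f + f² + … + f^5).
≈ 11.929 × (0.3478 + 0.1210 + 0.0421 + 0.0146 + 0.0051) ≈ 11.929 × 0.5306 ≈ 6.330 μg/mL.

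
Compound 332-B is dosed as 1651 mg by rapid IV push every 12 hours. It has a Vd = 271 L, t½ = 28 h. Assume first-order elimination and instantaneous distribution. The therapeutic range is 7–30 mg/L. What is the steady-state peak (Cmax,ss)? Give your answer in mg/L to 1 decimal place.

23.7 mg/L

k = ln2/t½ = ln2/28 ≈ 0.024755 h⁻¹; fraction remaining f = e^(−kτ) = e^(−0.024755×12) ≈ 0.7430.
Accumulation ratio R = 1/(1 − f) ≈ 1/0.2570 ≈ 3.8911.
Each bolus raises the concentration by D/Vd = 1651/271 ≈ 6.092 mg/L.
Steady-state peak Cmax,ss = C₀·R ≈ 6.092 × 3.8911 ≈ 23.705 mg/L.
Peak 23.7 mg/L vs MTC 30 mg/L: below toxic threshold.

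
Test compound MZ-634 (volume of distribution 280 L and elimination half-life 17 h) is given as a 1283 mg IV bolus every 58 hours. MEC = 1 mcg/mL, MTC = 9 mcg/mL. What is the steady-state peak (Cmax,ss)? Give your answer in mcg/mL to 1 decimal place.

5.1 mcg/mL

k = ln2/t½ = ln2/17 ≈ 0.040773 h⁻¹; fraction remaining f = e^(−kτ) = e^(−0.040773×58) ≈ 0.0940.
Accumulation ratio R = 1/(1 − f) ≈ 1/0.9060 ≈ 1.1038.
Single-dose peak C₀ = D/Vd = 1283/280 ≈ 4.582 mcg/mL.
Cmax,ss = C₀/(1 − f) ≈ 4.582/0.9060 ≈ 5.057 mcg/mL.
Peak 5.1 mcg/mL vs MTC 9 mcg/mL: below toxic threshold.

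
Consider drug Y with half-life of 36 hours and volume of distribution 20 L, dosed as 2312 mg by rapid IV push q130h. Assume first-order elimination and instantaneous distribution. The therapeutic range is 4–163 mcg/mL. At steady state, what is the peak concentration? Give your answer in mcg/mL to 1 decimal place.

k = ln2/t½ = ln2/36 ≈ 0.019254 h⁻¹; fraction remaining f = e^(−kτ) = e^(−0.019254×130) ≈ 0.0818.
At steady state, accumulation factor R = 1/(1 − e^(−kτ)) ≈ 1.0891.
Single-dose peak C₀ = D/Vd = 2312/20 ≈ 115.600 mcg/mL.
Steady-state peak Cmax,ss = C₀·R ≈ 115.600 × 1.0891 ≈ 125.900 mcg/mL.
Peak 125.9 mcg/mL vs MTC 163 mcg/mL: below toxic threshold.

125.9 mcg/mL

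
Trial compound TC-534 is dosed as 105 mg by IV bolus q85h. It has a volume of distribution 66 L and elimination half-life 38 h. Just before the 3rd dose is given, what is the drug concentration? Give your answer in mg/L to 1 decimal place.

f = (1/2)^(τ/t½) = (1/2)^(85/38) ≈ 0.2122.
C₀ = D/Vd = 105/66 ≈ 1.591 mg/L.
Before the 3rd dose, 2 doses have been given. Superposition: Cmin = C₀·(f + f²).
≈ 1.591 × (0.2122 + 0.0450) ≈ 1.591 × 0.2572 ≈ 0.409 mg/L.

0.4 mg/L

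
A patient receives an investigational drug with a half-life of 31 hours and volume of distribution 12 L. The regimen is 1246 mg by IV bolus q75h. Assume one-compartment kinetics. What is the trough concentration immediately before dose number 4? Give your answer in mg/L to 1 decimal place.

f = (1/2)^(τ/t½) = (1/2)^(75/31) ≈ 0.1869.
C₀ = D/Vd = 1246/12 ≈ 103.833 mg/L.
Before the 4th dose, 3 doses have been given. Superposition: Cmin = C₀·(f + f² + … + f^3).
≈ 103.833 × (0.1869 + 0.0349 + 0.0065) ≈ 103.833 × 0.2283 ≈ 23.705 mg/L.

23.7 mg/L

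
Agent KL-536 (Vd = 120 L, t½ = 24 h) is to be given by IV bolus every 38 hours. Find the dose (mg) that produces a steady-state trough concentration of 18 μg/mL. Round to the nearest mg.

4313 mg

τ/t½ = 38/24 ≈ 1.5833, so f = (1/2)^(38/24) ≈ 0.333710.
Cmin,ss = (D/Vd)·f/(1−f), so D = Cmin,ss·Vd·(1−f)/f.
D = 18 × 120 × (1−f)/f ≈ 18 × 120 × 1.99661 ≈ 4312.68 mg.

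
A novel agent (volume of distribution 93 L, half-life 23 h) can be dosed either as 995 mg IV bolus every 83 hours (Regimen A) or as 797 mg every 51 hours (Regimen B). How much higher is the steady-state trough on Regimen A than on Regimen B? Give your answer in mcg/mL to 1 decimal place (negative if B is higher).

-1.4 mcg/mL

Regimen A: f = (1/2)^(83/23) ≈ 0.0820; Cmin,ss = (995/93)·f/(1−f) ≈ 0.956 mcg/mL.
Regimen B: f = (1/2)^(51/23) ≈ 0.2150; Cmin,ss = (797/93)·f/(1−f) ≈ 2.347 mcg/mL.
Difference ≈ 0.956 − 2.347 ≈ -1.391 mcg/mL.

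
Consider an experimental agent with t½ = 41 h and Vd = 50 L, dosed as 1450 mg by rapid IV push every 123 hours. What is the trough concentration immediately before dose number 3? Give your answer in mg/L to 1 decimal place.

f = (1/2)^(τ/t½) = (1/2)^(123/41) ≈ 0.1250.
C₀ = D/Vd = 1450/50 ≈ 29.000 mg/L.
Before the 3rd dose, 2 doses have been given. Superposition: Cmin = C₀·(f + f²).
≈ 29.000 × (0.1250 + 0.0156) ≈ 29.000 × 0.1406 ≈ 4.077 mg/L.

4.1 mg/L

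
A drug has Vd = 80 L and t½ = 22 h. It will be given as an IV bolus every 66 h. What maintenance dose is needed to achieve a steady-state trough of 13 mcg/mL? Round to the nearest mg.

7280 mg

τ/t½ = 66/22 ≈ 3, so f = (1/2)^(66/22) ≈ 0.125000.
Cmin,ss = (D/Vd)·f/(1−f), so D = Cmin,ss·Vd·(1−f)/f.
D = 13 × 80 × (1−f)/f ≈ 13 × 80 × 7.00000 ≈ 7280.00 mg.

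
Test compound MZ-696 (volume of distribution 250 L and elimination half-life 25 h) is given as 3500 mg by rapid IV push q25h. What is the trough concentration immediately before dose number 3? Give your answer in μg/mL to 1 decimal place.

10.5 μg/mL

f = (1/2)^(τ/t½) = (1/2)^(25/25) ≈ 0.5000.
C₀ = D/Vd = 3500/250 ≈ 14.000 μg/mL.
Before the 3rd dose, 2 doses have been given. Superposition: Cmin = C₀·(f + f²).
≈ 14.000 × (0.5000 + 0.2500) ≈ 14.000 × 0.7500 ≈ 10.500 μg/mL.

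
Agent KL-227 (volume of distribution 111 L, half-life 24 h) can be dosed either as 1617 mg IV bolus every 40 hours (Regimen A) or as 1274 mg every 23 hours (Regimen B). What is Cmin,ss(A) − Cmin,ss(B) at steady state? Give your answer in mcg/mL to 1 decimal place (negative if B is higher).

Regimen A: f = (1/2)^(40/24) ≈ 0.3150; Cmin,ss = (1617/111)·f/(1−f) ≈ 6.699 mcg/mL.
Regimen B: f = (1/2)^(23/24) ≈ 0.5147; Cmin,ss = (1274/111)·f/(1−f) ≈ 12.173 mcg/mL.
Difference ≈ 6.699 − 12.173 ≈ -5.474 mcg/mL.

-5.5 mcg/mL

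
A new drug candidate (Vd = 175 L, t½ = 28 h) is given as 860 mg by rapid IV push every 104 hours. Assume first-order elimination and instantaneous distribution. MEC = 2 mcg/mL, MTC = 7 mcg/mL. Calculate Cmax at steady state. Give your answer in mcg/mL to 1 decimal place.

Over one 104-h interval, 104/28 ≈ 3.7143 half-lives elapse, leaving f ≈ 0.0762 of each dose.
At steady state, accumulation factor R = 1/(1 − e^(−kτ)) ≈ 1.0825.
Single-dose peak C₀ = D/Vd = 860/175 ≈ 4.914 mcg/mL.
Steady-state peak Cmax,ss = C₀·R ≈ 4.914 × 1.0825 ≈ 5.319 mcg/mL.
Peak 5.3 mcg/mL vs MTC 7 mcg/mL: below toxic threshold.

5.3 mcg/mL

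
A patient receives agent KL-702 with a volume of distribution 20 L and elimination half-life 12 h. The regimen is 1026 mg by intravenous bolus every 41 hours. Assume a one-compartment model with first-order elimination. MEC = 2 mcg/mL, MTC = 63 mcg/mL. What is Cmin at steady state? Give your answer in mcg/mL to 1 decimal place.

5.3 mcg/mL

k = ln2/t½ = ln2/12 ≈ 0.057762 h⁻¹; fraction remaining f = e^(−kτ) = e^(−0.057762×41) ≈ 0.0936.
Each bolus raises the concentration by D/Vd = 1026/20 ≈ 51.300 mcg/mL.
Steady-state trough Cmin,ss = C₀·f/(1−f) ≈ 51.300 × 0.0936/0.9064 ≈ 5.298 mcg/mL.
Trough 5.3 mcg/mL vs MEC 2 mcg/mL: adequate.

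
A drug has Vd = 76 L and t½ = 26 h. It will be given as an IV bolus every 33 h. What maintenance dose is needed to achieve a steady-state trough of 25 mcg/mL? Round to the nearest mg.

2680 mg

τ/t½ = 33/26 ≈ 1.2692, so f = (1/2)^(33/26) ≈ 0.414881.
Cmin,ss = (D/Vd)·f/(1−f), so D = Cmin,ss·Vd·(1−f)/f.
D = 25 × 76 × (1−f)/f ≈ 25 × 76 × 1.41033 ≈ 2679.63 mg.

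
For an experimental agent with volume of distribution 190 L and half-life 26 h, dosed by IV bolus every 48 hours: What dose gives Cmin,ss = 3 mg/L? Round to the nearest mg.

1479 mg

τ/t½ = 48/26 ≈ 1.8462, so f = (1/2)^(48/26) ≈ 0.278133.
Cmin,ss = (D/Vd)·f/(1−f), so D = Cmin,ss·Vd·(1−f)/f.
D = 3 × 190 × (1−f)/f ≈ 3 × 190 × 2.59540 ≈ 1479.38 mg.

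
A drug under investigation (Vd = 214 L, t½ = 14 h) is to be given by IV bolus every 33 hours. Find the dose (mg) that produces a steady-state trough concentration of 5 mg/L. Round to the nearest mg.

4412 mg

τ/t½ = 33/14 ≈ 2.3571, so f = (1/2)^(33/14) ≈ 0.195177.
Cmin,ss = (D/Vd)·f/(1−f), so D = Cmin,ss·Vd·(1−f)/f.
D = 5 × 214 × (1−f)/f ≈ 5 × 214 × 4.12355 ≈ 4412.20 mg.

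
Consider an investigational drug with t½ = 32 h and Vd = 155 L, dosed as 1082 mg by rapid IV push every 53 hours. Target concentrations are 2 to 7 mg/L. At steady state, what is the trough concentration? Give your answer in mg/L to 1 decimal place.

Over one 53-h interval, 53/32 ≈ 1.6562 half-lives elapse, leaving f ≈ 0.3173 of each dose.
At steady state, accumulation factor R = 1/(1 − e^(−kτ)) ≈ 1.4648.
Single-dose peak C₀ = D/Vd = 1082/155 ≈ 6.981 mg/L.
Cmax,ss = C₀/(1 − f) ≈ 6.981/0.6827 ≈ 10.226 mg/L.
One interval later, Cmin,ss = Cmax,ss·e^(−kτ) ≈ 10.226 × 0.3173 ≈ 3.245 mg/L.
Trough 3.2 mg/L vs MEC 2 mg/L: adequate.

3.2 mg/L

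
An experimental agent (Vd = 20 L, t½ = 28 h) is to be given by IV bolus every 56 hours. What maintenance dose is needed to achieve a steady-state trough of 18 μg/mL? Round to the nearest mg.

τ/t½ = 56/28 ≈ 2, so f = (1/2)^(56/28) ≈ 0.250000.
Cmin,ss = (D/Vd)·f/(1−f), so D = Cmin,ss·Vd·(1−f)/f.
D = 18 × 20 × (1−f)/f ≈ 18 × 20 × 3.00000 ≈ 1080.00 mg.

1080 mg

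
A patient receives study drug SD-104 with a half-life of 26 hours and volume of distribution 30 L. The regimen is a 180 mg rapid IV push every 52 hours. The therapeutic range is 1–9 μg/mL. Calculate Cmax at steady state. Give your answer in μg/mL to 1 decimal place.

8.0 μg/mL

The dosing interval is 2 half-lives, so f = 2^(−2) = 0.25.
At steady state, R = 1/(1 − 0.25) = 4/3.
Single-dose peak C₀ = D/Vd = 180/30 = 6 μg/mL.
Steady-state peak Cmax,ss = C₀·R = 6 × 4/3 ≈ 8.000 μg/mL.
Peak 8.0 μg/mL vs MTC 9 μg/mL: below toxic threshold.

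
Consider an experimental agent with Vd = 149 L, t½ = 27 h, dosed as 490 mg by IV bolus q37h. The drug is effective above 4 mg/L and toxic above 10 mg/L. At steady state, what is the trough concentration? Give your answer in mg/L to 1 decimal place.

2.1 mg/L

τ/t½ = 37/27 ≈ 1.3704, so fraction remaining f = (1/2)^(37/27) ≈ 0.3868.
Accumulation ratio R = 1/(1 − f) ≈ 1/0.6132 ≈ 1.6308.
Single-dose peak C₀ = D/Vd = 490/149 ≈ 3.289 mg/L.
Steady-state peak Cmax,ss = C₀·R ≈ 3.289 × 1.6308 ≈ 5.364 mg/L.
Steady-state trough Cmin,ss = Cmax,ss·f ≈ 5.364 × 0.3868 ≈ 2.075 mg/L.
Trough 2.1 mg/L vs MEC 4 mg/L: subtherapeutic.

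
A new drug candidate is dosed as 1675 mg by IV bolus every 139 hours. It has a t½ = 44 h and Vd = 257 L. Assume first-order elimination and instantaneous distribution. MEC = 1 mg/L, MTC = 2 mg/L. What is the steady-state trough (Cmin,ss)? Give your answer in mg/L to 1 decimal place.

0.8 mg/L

Over one 139-h interval, 139/44 ≈ 3.1591 half-lives elapse, leaving f ≈ 0.1119 of each dose.
Accumulation ratio R = 1/(1 − f) ≈ 1/0.8881 ≈ 1.1260.
Each bolus raises the concentration by D/Vd = 1675/257 ≈ 6.518 mg/L.
Steady-state peak Cmax,ss = C₀·R ≈ 6.518 × 1.1260 ≈ 7.339 mg/L.
Steady-state trough Cmin,ss = Cmax,ss·f ≈ 7.339 × 0.1119 ≈ 0.821 mg/L.
Trough 0.8 mg/L vs MEC 1 mg/L: subtherapeutic.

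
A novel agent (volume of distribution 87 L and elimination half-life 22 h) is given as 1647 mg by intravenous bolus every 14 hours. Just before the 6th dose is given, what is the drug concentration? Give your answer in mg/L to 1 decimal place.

30.4 mg/L

f = (1/2)^(τ/t½) = (1/2)^(14/22) ≈ 0.6433.
C₀ = D/Vd = 1647/87 ≈ 18.931 mg/L.
Before the 6th dose, 5 doses have been given. Superposition: Cmin = C₀·(f + f² + … + f^5).
≈ 18.931 × (0.6433 + 0.4138 + 0.2662 + 0.1713 + 0.1102) ≈ 18.931 × 1.6048 ≈ 30.380 mg/L.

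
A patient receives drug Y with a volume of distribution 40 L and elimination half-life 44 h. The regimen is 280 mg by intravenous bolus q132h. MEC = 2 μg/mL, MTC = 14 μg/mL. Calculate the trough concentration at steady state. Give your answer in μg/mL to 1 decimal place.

τ = 132 h = 3 half-lives, so f = (1/2)^3 = 0.125.
At steady state, R = 1/(1 − 0.125) = 8/7.
Single-dose peak C₀ = D/Vd = 280/40 = 7 μg/mL.
Steady-state peak Cmax,ss = C₀·R = 7 × 8/7 ≈ 8.000 μg/mL.
Steady-state trough Cmin,ss = Cmax,ss·f ≈ 8.000 × 0.125 ≈ 1.000 μg/mL.
Trough 1.0 μg/mL vs MEC 2 μg/mL: subtherapeutic.

1.0 μg/mL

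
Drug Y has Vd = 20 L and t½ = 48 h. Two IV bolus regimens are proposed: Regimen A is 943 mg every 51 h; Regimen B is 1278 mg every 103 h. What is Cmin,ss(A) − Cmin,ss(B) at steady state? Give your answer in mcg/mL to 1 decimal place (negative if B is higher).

24.7 mcg/mL

Regimen A: f = (1/2)^(51/48) ≈ 0.4788; Cmin,ss = (943/20)·f/(1−f) ≈ 43.314 mcg/mL.
Regimen B: f = (1/2)^(103/48) ≈ 0.2260; Cmin,ss = (1278/20)·f/(1−f) ≈ 18.658 mcg/mL.
Difference ≈ 43.314 − 18.658 ≈ 24.656 mcg/mL.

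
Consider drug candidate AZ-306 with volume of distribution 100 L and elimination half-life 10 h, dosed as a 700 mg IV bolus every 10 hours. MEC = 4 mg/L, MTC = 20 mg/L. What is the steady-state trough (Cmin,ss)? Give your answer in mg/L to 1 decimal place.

7.0 mg/L

τ = 10 h = 1 half-life, so f = (1/2)^1 = 0.5.
Accumulation ratio R = 1/(1 − f) = 1/0.5 = 2/1.
Single-dose peak C₀ = D/Vd = 700/100 = 7 mg/L.
Steady-state peak Cmax,ss = C₀·R = 7 × 2/1 ≈ 14.000 mg/L.
Steady-state trough Cmin,ss = Cmax,ss·f ≈ 14.000 × 0.5 ≈ 7.000 mg/L.
Trough 7.0 mg/L vs MEC 4 mg/L: adequate.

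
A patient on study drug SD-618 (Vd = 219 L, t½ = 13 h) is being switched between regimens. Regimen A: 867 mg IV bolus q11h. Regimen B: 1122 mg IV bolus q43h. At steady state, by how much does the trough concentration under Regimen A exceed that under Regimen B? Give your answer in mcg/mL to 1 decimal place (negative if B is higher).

4.4 mcg/mL

Regimen A: f = (1/2)^(11/13) ≈ 0.5563; Cmin,ss = (867/219)·f/(1−f) ≈ 4.964 mcg/mL.
Regimen B: f = (1/2)^(43/13) ≈ 0.1010; Cmin,ss = (1122/219)·f/(1−f) ≈ 0.576 mcg/mL.
Difference ≈ 4.964 − 0.576 ≈ 4.388 mcg/mL.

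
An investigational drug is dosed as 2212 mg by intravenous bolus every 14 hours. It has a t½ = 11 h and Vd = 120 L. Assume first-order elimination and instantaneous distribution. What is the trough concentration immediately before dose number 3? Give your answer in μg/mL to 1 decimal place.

f = (1/2)^(τ/t½) = (1/2)^(14/11) ≈ 0.4139.
C₀ = D/Vd = 2212/120 ≈ 18.433 μg/mL.
Before the 3rd dose, 2 doses have been given. Superposition: Cmin = C₀·(f + f²).
≈ 18.433 × (0.4139 + 0.1713) ≈ 18.433 × 0.5852 ≈ 10.787 μg/mL.

10.8 μg/mL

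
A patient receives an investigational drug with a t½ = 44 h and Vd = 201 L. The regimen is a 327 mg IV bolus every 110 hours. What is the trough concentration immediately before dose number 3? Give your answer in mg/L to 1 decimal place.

0.3 mg/L

f = (1/2)^(τ/t½) = (1/2)^(110/44) ≈ 0.1768.
C₀ = D/Vd = 327/201 ≈ 1.627 mg/L.
Before the 3rd dose, 2 doses have been given. Superposition: Cmin = C₀·(f + f²).
≈ 1.627 × (0.1768 + 0.0313) ≈ 1.627 × 0.2081 ≈ 0.339 mg/L.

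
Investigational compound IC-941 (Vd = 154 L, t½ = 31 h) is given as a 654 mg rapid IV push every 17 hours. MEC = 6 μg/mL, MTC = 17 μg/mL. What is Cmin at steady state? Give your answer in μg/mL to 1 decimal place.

k = ln2/t½ = ln2/31 ≈ 0.022360 h⁻¹; fraction remaining f = e^(−kτ) = e^(−0.022360×17) ≈ 0.6838.
Each bolus raises the concentration by D/Vd = 654/154 ≈ 4.247 μg/mL.
Steady-state trough Cmin,ss = C₀·f/(1−f) ≈ 4.247 × 0.6838/0.3162 ≈ 9.184 μg/mL.
Trough 9.2 μg/mL vs MEC 6 μg/mL: adequate.

9.2 μg/mL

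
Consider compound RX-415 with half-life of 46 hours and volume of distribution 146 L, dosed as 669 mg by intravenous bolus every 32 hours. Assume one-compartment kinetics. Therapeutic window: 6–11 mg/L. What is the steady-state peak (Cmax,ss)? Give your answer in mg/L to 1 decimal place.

τ/t½ = 32/46 ≈ 0.69565, so fraction remaining f = (1/2)^(32/46) ≈ 0.6174.
Accumulation ratio R = 1/(1 − f) ≈ 1/0.3826 ≈ 2.6137.
Single-dose peak C₀ = D/Vd = 669/146 ≈ 4.582 mg/L.
Cmax,ss = C₀/(1 − f) ≈ 4.582/0.3826 ≈ 11.976 mg/L.
Peak 12.0 mg/L vs MTC 11 mg/L: exceeds toxic threshold.

12.0 mg/L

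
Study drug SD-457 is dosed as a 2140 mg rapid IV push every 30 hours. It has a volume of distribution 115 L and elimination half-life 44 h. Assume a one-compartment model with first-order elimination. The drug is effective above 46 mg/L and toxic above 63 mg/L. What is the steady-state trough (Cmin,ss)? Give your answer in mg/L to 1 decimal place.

τ/t½ = 30/44 ≈ 0.68182, so fraction remaining f = (1/2)^(30/44) ≈ 0.6234.
Each bolus raises the concentration by D/Vd = 2140/115 ≈ 18.609 mg/L.
Steady-state trough Cmin,ss = C₀·f/(1−f) ≈ 18.609 × 0.6234/0.3766 ≈ 30.804 mg/L.
Trough 30.8 mg/L vs MEC 46 mg/L: subtherapeutic.

30.8 mg/L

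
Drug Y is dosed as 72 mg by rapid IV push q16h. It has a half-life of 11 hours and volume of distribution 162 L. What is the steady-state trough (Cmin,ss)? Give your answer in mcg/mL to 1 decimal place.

0.3 mcg/mL

k = ln2/t½ = ln2/11 ≈ 0.063013 h⁻¹; fraction remaining f = e^(−kτ) = e^(−0.063013×16) ≈ 0.3649.
Each bolus raises the concentration by D/Vd = 72/162 ≈ 0.444 mcg/mL.
Steady-state trough Cmin,ss = C₀·f/(1−f) ≈ 0.444 × 0.3649/0.6351 ≈ 0.255 mcg/mL.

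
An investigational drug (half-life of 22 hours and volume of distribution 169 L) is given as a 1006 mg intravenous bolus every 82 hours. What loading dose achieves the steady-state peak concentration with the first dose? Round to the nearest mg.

1088 mg

f = (1/2)^(82/22) ≈ 0.075506; accumulation ratio R = 1/(1−f) ≈ 1.08167.
Loading dose to hit Cmax,ss on first dose: D_load = D_maint·R ≈ 1006 × 1.08167 ≈ 1088.16 mg.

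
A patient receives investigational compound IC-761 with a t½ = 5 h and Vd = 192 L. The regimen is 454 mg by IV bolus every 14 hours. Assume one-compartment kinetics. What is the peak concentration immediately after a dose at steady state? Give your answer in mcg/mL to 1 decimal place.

2.8 mcg/mL

τ/t½ = 14/5 ≈ 2.8, so fraction remaining f = (1/2)^(14/5) ≈ 0.1436.
Accumulation ratio R = 1/(1 − f) ≈ 1/0.8564 ≈ 1.1677.
Each bolus raises the concentration by D/Vd = 454/192 ≈ 2.365 mcg/mL.
Steady-state peak Cmax,ss = C₀·R ≈ 2.365 × 1.1677 ≈ 2.762 mcg/mL.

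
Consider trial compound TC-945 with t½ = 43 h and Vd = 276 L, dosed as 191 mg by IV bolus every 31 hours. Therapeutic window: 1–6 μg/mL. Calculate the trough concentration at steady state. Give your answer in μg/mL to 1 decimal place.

1.1 μg/mL

k = ln2/t½ = ln2/43 ≈ 0.016120 h⁻¹; fraction remaining f = e^(−kτ) = e^(−0.016120×31) ≈ 0.6067.
Each bolus raises the concentration by D/Vd = 191/276 ≈ 0.692 μg/mL.
Steady-state trough Cmin,ss = C₀·f/(1−f) ≈ 0.692 × 0.6067/0.3933 ≈ 1.067 μg/mL.
Trough 1.1 μg/mL vs MEC 1 μg/mL: adequate.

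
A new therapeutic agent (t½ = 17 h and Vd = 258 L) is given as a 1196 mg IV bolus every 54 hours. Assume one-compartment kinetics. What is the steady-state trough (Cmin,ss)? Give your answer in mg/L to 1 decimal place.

k = ln2/t½ = ln2/17 ≈ 0.040773 h⁻¹; fraction remaining f = e^(−kτ) = e^(−0.040773×54) ≈ 0.1106.
At steady state, accumulation factor R = 1/(1 − e^(−kτ)) ≈ 1.1244.
Each bolus raises the concentration by D/Vd = 1196/258 ≈ 4.636 mg/L.
Cmax,ss = C₀/(1 − f) ≈ 4.636/0.8894 ≈ 5.213 mg/L.
One interval later, Cmin,ss = Cmax,ss·e^(−kτ) ≈ 5.213 × 0.1106 ≈ 0.577 mg/L.

0.6 mg/L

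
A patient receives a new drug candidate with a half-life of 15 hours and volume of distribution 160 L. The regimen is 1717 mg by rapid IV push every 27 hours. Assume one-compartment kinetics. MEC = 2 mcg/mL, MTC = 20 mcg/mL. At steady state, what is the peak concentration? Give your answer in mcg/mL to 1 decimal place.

15.1 mcg/mL

τ/t½ = 27/15 ≈ 1.8, so fraction remaining f = (1/2)^(27/15) ≈ 0.2872.
At steady state, accumulation factor R = 1/(1 − e^(−kτ)) ≈ 1.4029.
Each bolus raises the concentration by D/Vd = 1717/160 ≈ 10.731 mcg/mL.
Steady-state peak Cmax,ss = C₀·R ≈ 10.731 × 1.4029 ≈ 15.055 mcg/mL.
Peak 15.1 mcg/mL vs MTC 20 mcg/mL: below toxic threshold.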